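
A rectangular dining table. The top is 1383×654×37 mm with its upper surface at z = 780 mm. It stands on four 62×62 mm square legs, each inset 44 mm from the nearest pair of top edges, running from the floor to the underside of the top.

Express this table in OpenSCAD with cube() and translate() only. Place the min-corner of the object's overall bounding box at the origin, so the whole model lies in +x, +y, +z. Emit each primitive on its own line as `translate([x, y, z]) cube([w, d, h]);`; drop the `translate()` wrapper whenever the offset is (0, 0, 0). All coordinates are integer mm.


translate([0, 0, 743]) cube([1383, 654, 37]);
translate([44, 44, 0]) cube([62, 62, 743]);
translate([1277, 44, 0]) cube([62, 62, 743]);
translate([44, 548, 0]) cube([62, 62, 743]);
translate([1277, 548, 0]) cube([62, 62, 743]);


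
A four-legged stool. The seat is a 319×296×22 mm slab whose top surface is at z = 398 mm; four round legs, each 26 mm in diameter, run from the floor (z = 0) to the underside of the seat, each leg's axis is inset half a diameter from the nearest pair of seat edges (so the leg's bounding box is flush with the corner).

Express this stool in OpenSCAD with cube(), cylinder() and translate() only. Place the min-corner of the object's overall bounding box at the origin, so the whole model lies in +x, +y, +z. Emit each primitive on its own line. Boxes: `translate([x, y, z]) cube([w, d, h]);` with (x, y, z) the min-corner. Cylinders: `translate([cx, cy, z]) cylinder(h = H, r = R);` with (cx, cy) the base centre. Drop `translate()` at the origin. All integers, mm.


translate([0, 0, 376]) cube([319, 296, 22]);
translate([13, 13, 0]) cylinder(h = 376, r = 13);
translate([306, 13, 0]) cylinder(h = 376, r = 13);
translate([13, 283, 0]) cylinder(h = 376, r = 13);
translate([306, 283, 0]) cylinder(h = 376, r = 13);


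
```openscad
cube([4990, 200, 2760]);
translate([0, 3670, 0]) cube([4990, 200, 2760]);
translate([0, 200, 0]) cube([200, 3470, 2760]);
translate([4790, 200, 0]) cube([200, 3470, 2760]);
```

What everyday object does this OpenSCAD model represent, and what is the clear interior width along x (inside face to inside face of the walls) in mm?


A house (or room) frame. The interior width is 4590 mm.

Four 2760 mm walls enclosing a rectangle with no floor or roof — a room or house frame. Outside width is 4990 mm and wall thickness is 200 mm, so the interior width is 4990 − 2 × 200 = 4590 mm.


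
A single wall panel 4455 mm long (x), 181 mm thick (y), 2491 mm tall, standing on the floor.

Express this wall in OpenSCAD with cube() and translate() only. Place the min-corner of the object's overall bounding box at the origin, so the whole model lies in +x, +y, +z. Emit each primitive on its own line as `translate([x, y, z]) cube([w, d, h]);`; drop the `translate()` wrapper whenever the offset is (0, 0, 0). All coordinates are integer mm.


cube([4455, 181, 2491]);


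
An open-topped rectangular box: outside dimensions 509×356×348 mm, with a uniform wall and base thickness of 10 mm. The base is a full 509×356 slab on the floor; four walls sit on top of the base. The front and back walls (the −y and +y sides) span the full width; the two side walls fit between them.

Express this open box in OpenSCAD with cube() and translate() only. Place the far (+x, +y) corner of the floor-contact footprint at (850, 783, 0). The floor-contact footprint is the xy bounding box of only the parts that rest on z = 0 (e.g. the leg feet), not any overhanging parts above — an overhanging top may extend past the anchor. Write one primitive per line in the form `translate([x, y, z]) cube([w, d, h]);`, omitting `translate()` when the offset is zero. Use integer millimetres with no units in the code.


translate([341, 427, 0]) cube([509, 356, 10]);
translate([341, 427, 10]) cube([509, 10, 338]);
translate([341, 773, 10]) cube([509, 10, 338]);
translate([341, 437, 10]) cube([10, 336, 338]);
translate([840, 437, 10]) cube([10, 336, 338]);


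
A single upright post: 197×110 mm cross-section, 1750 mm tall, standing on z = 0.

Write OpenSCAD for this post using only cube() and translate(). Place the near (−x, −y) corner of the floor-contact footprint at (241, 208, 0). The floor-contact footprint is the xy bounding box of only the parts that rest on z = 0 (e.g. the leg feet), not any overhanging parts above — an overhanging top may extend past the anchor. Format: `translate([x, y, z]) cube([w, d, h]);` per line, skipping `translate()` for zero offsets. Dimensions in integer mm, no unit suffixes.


translate([241, 208, 0]) cube([197, 110, 1750]);


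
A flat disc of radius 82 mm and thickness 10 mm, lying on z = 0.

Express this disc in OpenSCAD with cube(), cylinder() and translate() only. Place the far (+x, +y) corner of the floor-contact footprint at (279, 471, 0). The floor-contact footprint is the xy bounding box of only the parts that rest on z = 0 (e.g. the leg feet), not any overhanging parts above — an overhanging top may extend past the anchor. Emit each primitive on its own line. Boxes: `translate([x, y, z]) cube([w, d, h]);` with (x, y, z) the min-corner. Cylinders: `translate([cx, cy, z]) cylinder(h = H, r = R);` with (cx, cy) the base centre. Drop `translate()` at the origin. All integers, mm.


translate([197, 389, 0]) cylinder(h = 10, r = 82);


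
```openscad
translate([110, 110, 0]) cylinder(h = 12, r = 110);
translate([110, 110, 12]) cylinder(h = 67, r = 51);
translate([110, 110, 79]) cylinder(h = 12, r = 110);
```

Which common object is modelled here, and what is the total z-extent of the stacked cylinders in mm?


A spool. The overall height is 91 mm.

Three coaxial cylinders, large–small–large — a spool. Two 12 mm flanges and a 67 mm core give 12 + 67 + 12 = 91 mm.


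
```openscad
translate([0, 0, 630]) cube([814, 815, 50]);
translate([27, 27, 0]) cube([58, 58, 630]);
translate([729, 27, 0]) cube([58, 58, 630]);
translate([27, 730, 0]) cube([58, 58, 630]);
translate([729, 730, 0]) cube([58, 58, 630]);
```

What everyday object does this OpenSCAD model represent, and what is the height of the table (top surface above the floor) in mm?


A table. The table height is 680 mm.

A 814×815×50 slab sits at z = 630 on four 58 mm square posts — a table. The top surface is at 630 + 50 = 680 mm.


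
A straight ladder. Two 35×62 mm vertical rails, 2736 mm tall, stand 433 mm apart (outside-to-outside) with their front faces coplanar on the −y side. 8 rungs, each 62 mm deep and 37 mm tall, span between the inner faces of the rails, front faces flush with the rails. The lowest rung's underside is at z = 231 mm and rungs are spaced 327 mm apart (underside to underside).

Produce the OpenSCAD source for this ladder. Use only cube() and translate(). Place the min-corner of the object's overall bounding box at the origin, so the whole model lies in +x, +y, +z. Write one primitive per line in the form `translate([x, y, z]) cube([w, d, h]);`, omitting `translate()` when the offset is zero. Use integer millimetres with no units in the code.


// rung span = 433 - 2*35 = 363
// rung[k] z = 231 + k*327
cube([35, 62, 2736]);
translate([398, 0, 0]) cube([35, 62, 2736]);
translate([35, 0, 231]) cube([363, 62, 37]);
translate([35, 0, 558]) cube([363, 62, 37]);
translate([35, 0, 885]) cube([363, 62, 37]);
translate([35, 0, 1212]) cube([363, 62, 37]);
translate([35, 0, 1539]) cube([363, 62, 37]);
translate([35, 0, 1866]) cube([363, 62, 37]);
translate([35, 0, 2193]) cube([363, 62, 37]);
translate([35, 0, 2520]) cube([363, 62, 37]);


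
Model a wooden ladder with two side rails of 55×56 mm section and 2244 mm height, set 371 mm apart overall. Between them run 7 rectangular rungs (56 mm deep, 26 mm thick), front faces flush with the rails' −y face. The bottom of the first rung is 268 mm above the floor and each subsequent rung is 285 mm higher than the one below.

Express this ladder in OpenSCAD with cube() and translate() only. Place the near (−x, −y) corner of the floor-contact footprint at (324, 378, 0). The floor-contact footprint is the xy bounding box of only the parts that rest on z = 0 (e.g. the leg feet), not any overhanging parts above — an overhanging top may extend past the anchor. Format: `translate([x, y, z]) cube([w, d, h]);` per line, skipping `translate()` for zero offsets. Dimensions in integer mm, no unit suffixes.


// rung span = 371 - 2*55 = 261
// rung[k] z = 268 + k*285
translate([324, 378, 0]) cube([55, 56, 2244]);
translate([640, 378, 0]) cube([55, 56, 2244]);
translate([379, 378, 268]) cube([261, 56, 26]);
translate([379, 378, 553]) cube([261, 56, 26]);
translate([379, 378, 838]) cube([261, 56, 26]);
translate([379, 378, 1123]) cube([261, 56, 26]);
translate([379, 378, 1408]) cube([261, 56, 26]);
translate([379, 378, 1693]) cube([261, 56, 26]);
translate([379, 378, 1978]) cube([261, 56, 26]);


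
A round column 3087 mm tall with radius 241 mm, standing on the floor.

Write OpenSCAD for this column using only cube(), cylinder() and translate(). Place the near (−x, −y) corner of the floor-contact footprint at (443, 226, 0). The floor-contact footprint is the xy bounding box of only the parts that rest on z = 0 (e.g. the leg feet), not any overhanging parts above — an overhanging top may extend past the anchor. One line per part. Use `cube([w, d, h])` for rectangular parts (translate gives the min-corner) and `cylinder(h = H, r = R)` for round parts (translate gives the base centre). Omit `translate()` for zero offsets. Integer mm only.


translate([684, 467, 0]) cylinder(h = 3087, r = 241);


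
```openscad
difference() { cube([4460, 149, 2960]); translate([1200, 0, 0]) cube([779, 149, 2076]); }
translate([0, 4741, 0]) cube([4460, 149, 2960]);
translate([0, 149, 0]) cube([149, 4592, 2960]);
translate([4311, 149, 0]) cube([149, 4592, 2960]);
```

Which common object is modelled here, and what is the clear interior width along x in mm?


A single room. The interior width is 4162 mm.

Four walls enclosing a rectangle with a door in the front wall — a room. Outside width 4460 minus two 149 mm walls gives 4162 mm.


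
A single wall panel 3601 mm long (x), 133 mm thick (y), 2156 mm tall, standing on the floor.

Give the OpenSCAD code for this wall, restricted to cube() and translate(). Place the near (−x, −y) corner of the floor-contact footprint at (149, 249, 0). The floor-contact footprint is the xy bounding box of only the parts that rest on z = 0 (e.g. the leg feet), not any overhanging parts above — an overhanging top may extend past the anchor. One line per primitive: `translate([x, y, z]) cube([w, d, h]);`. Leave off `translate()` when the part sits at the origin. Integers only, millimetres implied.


translate([149, 249, 0]) cube([3601, 133, 2156]);


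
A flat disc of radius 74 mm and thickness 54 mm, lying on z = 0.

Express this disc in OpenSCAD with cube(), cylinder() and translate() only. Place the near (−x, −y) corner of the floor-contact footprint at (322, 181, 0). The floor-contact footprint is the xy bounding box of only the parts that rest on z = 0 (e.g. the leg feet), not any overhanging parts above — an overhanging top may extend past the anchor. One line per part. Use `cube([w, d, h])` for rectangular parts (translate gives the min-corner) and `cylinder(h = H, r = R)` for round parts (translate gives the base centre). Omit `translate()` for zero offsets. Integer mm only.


translate([396, 255, 0]) cylinder(h = 54, r = 74);


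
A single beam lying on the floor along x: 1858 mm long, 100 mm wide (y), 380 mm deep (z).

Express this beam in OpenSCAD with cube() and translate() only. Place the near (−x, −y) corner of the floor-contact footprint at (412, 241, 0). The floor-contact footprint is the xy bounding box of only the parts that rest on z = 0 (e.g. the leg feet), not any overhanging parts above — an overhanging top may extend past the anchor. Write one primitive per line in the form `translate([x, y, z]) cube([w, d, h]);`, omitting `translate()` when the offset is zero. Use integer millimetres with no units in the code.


translate([412, 241, 0]) cube([1858, 100, 380]);


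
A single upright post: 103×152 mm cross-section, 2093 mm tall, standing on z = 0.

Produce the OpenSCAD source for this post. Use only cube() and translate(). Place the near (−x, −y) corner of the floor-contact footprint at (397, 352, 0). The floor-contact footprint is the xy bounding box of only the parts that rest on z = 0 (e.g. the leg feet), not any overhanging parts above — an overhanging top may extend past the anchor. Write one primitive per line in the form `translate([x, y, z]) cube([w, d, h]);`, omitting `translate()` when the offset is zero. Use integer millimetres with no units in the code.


translate([397, 352, 0]) cube([103, 152, 2093]);


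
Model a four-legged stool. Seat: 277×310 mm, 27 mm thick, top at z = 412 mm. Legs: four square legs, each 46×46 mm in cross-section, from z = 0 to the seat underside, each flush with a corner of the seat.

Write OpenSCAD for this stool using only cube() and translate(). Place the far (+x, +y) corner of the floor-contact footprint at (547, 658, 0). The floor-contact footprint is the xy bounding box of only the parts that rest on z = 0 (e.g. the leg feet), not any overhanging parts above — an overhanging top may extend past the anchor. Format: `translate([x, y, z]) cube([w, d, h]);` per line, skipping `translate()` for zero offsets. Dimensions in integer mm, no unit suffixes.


translate([270, 348, 385]) cube([277, 310, 27]);
translate([270, 348, 0]) cube([46, 46, 385]);
translate([501, 348, 0]) cube([46, 46, 385]);
translate([270, 612, 0]) cube([46, 46, 385]);
translate([501, 612, 0]) cube([46, 46, 385]);


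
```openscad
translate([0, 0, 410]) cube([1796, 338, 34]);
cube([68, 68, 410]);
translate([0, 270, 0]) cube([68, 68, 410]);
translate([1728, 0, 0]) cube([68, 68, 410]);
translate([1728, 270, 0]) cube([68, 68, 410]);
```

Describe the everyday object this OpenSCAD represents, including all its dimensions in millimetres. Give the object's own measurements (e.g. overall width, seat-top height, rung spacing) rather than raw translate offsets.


A bench: a 1796×338 mm seat slab, 34 mm thick, top at z = 444 mm, on four 68×68 mm square legs flush with the seat corners and standing on z = 0.


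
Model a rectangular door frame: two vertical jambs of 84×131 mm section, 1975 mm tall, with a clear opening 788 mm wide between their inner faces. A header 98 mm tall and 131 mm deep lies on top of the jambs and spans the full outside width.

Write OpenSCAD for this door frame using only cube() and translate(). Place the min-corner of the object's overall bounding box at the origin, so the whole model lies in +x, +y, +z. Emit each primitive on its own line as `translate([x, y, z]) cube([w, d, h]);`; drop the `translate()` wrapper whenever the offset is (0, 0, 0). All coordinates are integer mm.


cube([84, 131, 1975]);
translate([872, 0, 0]) cube([84, 131, 1975]);
translate([0, 0, 1975]) cube([956, 131, 98]);


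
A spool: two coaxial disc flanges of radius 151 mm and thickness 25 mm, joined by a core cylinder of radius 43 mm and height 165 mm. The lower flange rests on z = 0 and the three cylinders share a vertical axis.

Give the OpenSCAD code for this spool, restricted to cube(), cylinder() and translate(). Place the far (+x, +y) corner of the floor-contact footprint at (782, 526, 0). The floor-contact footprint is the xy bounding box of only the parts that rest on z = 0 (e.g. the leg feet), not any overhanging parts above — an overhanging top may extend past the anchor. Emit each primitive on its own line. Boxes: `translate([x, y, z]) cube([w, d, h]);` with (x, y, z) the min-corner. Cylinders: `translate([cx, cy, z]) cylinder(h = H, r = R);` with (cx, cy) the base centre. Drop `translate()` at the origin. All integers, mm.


translate([631, 375, 0]) cylinder(h = 25, r = 151);
translate([631, 375, 25]) cylinder(h = 165, r = 43);
translate([631, 375, 190]) cylinder(h = 25, r = 151);


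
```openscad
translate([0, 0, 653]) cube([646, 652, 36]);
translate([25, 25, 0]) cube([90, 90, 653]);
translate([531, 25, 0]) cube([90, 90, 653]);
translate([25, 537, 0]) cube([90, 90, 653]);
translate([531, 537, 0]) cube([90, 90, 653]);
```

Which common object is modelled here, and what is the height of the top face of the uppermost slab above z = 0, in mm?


A table. The table height is 689 mm.

A 646×652×36 slab sits at z = 653 on four 90 mm square posts — a table. The top surface is at 653 + 36 = 689 mm.


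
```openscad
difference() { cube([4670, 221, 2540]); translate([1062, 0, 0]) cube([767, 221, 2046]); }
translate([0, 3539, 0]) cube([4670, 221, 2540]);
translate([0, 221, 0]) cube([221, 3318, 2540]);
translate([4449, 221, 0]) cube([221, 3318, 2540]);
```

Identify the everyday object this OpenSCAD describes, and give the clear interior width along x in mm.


A single room. The interior width is 4228 mm.

Four walls enclosing a rectangle with a door in the front wall — a room. Outside width 4670 minus two 221 mm walls gives 4228 mm.


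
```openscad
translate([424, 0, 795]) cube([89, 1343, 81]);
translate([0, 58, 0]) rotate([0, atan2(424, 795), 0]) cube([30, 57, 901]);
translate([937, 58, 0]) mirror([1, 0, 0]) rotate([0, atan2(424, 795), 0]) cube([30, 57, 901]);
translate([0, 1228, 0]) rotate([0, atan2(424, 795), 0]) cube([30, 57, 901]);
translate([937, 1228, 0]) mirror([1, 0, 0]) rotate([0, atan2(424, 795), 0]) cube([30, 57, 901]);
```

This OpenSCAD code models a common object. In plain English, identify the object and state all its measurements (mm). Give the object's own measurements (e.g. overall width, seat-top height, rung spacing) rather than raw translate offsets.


A sawhorse. A 89×1343×81 mm beam (x, y, z) sits on two A-frame leg pairs. Each pair is two raked legs of 30×57 mm section (57 mm along y) splaying symmetrically in x. Each leg rises 795 mm vertically over 424 mm of horizontal reach and is 901 mm long along its own axis. Every leg's outer bottom edge rests on the floor and its outer top edge meets a bottom edge of the beam — the left legs (tilting toward +x) meet the beam's −x bottom edge, the right legs (their mirror images, tilting toward −x) meet its +x bottom edge — so the leg tops tuck under the beam, the beam's underside is 795 mm above the floor, and the feet are 937 mm apart outside-to-outside with the beam centred between them. The two leg pairs are set in 58 mm from either end of the beam.


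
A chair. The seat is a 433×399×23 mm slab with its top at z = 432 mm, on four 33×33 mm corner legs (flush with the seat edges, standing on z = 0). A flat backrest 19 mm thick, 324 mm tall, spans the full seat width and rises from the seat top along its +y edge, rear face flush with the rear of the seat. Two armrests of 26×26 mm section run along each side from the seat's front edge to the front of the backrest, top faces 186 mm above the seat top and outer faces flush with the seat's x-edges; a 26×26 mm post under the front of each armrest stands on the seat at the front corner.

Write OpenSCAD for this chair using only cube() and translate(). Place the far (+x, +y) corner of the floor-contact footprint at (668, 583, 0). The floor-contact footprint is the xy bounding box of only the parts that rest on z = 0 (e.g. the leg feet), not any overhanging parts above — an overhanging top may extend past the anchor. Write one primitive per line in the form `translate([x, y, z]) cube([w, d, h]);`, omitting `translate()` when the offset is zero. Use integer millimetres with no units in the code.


translate([235, 184, 409]) cube([433, 399, 23]);
translate([235, 184, 0]) cube([33, 33, 409]);
translate([635, 184, 0]) cube([33, 33, 409]);
translate([235, 550, 0]) cube([33, 33, 409]);
translate([635, 550, 0]) cube([33, 33, 409]);
translate([235, 564, 432]) cube([433, 19, 324]);
translate([235, 184, 592]) cube([26, 380, 26]);
translate([642, 184, 592]) cube([26, 380, 26]);
translate([235, 184, 432]) cube([26, 26, 160]);
translate([642, 184, 432]) cube([26, 26, 160]);


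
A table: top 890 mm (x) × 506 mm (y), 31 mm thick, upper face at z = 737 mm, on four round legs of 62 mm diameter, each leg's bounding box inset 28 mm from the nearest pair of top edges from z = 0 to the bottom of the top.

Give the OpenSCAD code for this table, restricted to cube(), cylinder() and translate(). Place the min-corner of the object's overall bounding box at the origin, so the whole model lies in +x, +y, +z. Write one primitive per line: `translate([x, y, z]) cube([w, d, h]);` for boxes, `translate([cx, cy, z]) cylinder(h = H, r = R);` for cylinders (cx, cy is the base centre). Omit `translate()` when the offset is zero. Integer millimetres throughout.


translate([0, 0, 706]) cube([890, 506, 31]);
translate([59, 59, 0]) cylinder(h = 706, r = 31);
translate([831, 59, 0]) cylinder(h = 706, r = 31);
translate([59, 447, 0]) cylinder(h = 706, r = 31);
translate([831, 447, 0]) cylinder(h = 706, r = 31);


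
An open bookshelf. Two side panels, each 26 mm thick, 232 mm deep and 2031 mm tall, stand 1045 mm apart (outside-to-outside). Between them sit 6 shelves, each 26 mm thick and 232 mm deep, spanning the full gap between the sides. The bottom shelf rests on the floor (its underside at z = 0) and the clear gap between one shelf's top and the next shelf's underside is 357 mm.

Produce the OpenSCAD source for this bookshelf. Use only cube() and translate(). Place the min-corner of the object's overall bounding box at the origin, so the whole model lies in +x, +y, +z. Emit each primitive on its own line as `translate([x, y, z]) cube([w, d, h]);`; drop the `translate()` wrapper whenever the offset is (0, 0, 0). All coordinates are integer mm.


cube([26, 232, 2031]);
translate([1019, 0, 0]) cube([26, 232, 2031]);
translate([26, 0, 0]) cube([993, 232, 26]);
translate([26, 0, 383]) cube([993, 232, 26]);
translate([26, 0, 766]) cube([993, 232, 26]);
translate([26, 0, 1149]) cube([993, 232, 26]);
translate([26, 0, 1532]) cube([993, 232, 26]);
translate([26, 0, 1915]) cube([993, 232, 26]);


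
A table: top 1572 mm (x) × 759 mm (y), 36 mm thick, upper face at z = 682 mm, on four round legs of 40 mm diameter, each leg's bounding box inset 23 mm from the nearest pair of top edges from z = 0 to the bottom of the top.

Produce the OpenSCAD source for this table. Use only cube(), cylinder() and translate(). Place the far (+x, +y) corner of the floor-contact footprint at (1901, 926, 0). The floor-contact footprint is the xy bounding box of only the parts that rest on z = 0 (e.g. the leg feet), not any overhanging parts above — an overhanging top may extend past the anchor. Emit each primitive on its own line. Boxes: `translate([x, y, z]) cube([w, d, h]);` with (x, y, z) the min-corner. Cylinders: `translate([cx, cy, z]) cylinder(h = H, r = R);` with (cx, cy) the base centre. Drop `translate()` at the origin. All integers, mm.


// leg_h = 682 - 36 = 646
translate([352, 190, 646]) cube([1572, 759, 36]);
translate([395, 233, 0]) cylinder(h = 646, r = 20);
translate([1881, 233, 0]) cylinder(h = 646, r = 20);
translate([395, 906, 0]) cylinder(h = 646, r = 20);
translate([1881, 906, 0]) cylinder(h = 646, r = 20);


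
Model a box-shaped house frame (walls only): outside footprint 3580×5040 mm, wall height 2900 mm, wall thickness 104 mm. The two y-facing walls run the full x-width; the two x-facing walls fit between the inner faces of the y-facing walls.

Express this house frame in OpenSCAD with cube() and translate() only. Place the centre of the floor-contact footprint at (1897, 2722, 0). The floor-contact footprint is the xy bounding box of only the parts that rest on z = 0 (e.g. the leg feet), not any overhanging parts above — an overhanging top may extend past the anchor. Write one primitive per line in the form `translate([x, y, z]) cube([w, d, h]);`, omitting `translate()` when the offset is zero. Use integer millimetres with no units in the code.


translate([107, 202, 0]) cube([3580, 104, 2900]);
translate([107, 5138, 0]) cube([3580, 104, 2900]);
translate([107, 306, 0]) cube([104, 4832, 2900]);
translate([3583, 306, 0]) cube([104, 4832, 2900]);


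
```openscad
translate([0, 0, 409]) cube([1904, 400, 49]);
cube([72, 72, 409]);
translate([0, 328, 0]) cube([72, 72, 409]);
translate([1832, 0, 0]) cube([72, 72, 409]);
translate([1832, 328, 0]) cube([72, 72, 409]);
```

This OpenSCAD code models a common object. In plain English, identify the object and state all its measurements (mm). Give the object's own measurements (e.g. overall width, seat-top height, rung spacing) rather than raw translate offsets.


A bench: a 1904×400 mm seat slab, 49 mm thick, top at z = 458 mm, on four 72×72 mm square legs flush with the seat corners and standing on z = 0.


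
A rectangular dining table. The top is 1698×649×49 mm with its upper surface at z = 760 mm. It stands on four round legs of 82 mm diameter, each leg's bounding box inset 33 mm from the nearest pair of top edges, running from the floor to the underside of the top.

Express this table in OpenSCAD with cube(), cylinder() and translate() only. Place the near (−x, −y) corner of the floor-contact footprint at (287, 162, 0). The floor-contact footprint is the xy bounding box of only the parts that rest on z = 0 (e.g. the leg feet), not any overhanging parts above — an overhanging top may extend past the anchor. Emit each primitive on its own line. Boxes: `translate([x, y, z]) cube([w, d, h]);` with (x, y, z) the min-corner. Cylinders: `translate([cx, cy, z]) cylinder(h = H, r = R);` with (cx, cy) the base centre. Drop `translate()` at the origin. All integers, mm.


translate([254, 129, 711]) cube([1698, 649, 49]);
translate([328, 203, 0]) cylinder(h = 711, r = 41);
translate([1878, 203, 0]) cylinder(h = 711, r = 41);
translate([328, 704, 0]) cylinder(h = 711, r = 41);
translate([1878, 704, 0]) cylinder(h = 711, r = 41);


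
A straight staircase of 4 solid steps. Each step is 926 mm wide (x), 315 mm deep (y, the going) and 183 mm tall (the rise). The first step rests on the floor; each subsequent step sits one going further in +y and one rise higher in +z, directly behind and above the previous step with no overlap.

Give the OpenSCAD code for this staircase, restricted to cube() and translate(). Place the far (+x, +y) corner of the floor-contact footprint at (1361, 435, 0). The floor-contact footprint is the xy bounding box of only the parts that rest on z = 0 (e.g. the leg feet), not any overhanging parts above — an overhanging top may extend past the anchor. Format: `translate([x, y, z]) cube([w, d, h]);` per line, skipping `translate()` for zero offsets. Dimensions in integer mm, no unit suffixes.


translate([435, 120, 0]) cube([926, 315, 183]);
translate([435, 435, 183]) cube([926, 315, 183]);
translate([435, 750, 366]) cube([926, 315, 183]);
translate([435, 1065, 549]) cube([926, 315, 183]);


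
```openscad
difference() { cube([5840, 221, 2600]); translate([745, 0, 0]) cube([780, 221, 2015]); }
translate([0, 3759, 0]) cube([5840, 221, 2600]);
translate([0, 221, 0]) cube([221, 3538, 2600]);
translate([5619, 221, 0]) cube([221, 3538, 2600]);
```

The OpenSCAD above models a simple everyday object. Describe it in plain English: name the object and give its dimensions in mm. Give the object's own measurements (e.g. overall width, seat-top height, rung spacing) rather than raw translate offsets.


A single room: four walls, each 2600 mm tall and 221 mm thick, enclosing an outside footprint 5840×3980 mm (x × y), no floor or roof. The front and back walls (−y and +y sides) run the full x-width; the side walls fit between their inner faces. A door opening 780 mm wide and 2015 mm tall is cut through the front wall from the floor up, its −x edge 745 mm from the wall's −x end.


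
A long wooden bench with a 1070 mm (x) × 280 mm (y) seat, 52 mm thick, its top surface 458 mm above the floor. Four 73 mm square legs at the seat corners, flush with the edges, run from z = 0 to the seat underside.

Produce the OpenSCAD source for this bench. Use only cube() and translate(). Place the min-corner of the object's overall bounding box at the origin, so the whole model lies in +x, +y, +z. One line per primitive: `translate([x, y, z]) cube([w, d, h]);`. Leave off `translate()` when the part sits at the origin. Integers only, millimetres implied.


// leg_h = 458 − 52 = 406
translate([0, 0, 406]) cube([1070, 280, 52]);
cube([73, 73, 406]);
translate([0, 207, 0]) cube([73, 73, 406]);
translate([997, 0, 0]) cube([73, 73, 406]);
translate([997, 207, 0]) cube([73, 73, 406]);


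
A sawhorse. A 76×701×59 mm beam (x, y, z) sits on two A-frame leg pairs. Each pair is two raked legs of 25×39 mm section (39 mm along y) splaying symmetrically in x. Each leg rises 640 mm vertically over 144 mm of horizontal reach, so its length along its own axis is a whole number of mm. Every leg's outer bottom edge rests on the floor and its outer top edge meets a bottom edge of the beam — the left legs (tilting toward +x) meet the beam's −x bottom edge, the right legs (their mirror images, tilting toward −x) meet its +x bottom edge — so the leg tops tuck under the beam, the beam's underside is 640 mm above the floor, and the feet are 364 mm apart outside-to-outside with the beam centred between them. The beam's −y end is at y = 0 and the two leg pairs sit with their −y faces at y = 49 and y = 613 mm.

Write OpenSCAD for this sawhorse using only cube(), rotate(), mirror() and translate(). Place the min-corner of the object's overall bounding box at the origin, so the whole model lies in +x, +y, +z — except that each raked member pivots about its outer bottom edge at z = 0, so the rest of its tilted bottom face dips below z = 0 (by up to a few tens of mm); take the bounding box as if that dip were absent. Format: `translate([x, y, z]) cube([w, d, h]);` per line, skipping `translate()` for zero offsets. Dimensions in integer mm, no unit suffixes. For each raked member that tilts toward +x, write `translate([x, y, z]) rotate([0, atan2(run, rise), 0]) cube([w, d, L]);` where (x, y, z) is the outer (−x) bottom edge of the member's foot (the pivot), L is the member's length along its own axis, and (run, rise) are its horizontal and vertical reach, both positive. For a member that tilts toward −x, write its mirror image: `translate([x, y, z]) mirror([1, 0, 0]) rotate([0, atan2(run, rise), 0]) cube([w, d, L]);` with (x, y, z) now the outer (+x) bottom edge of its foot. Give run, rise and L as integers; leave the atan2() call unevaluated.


translate([144, 0, 640]) cube([76, 701, 59]);
translate([0, 49, 0]) rotate([0, atan2(144, 640), 0]) cube([25, 39, 656]);
translate([364, 49, 0]) mirror([1, 0, 0]) rotate([0, atan2(144, 640), 0]) cube([25, 39, 656]);
translate([0, 613, 0]) rotate([0, atan2(144, 640), 0]) cube([25, 39, 656]);
translate([364, 613, 0]) mirror([1, 0, 0]) rotate([0, atan2(144, 640), 0]) cube([25, 39, 656]);


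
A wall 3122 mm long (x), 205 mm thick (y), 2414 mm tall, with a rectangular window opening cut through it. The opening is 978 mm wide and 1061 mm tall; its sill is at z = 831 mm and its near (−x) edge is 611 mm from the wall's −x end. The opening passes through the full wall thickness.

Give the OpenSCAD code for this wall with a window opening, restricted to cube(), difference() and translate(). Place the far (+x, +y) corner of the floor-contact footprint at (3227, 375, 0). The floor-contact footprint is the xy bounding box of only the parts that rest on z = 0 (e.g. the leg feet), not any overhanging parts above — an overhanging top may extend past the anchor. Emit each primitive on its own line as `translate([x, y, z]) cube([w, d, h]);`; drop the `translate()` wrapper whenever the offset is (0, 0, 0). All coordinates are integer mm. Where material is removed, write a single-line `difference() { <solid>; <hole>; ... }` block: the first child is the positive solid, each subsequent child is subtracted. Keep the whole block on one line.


difference() { translate([105, 170, 0]) cube([3122, 205, 2414]); translate([716, 170, 831]) cube([978, 205, 1061]); }


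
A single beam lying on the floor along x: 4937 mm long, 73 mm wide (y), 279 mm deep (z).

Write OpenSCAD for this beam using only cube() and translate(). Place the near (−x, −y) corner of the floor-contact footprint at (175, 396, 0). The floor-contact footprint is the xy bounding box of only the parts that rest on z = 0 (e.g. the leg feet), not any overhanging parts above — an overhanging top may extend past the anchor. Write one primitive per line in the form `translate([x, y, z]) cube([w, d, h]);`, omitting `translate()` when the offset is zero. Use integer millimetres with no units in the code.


translate([175, 396, 0]) cube([4937, 73, 279]);


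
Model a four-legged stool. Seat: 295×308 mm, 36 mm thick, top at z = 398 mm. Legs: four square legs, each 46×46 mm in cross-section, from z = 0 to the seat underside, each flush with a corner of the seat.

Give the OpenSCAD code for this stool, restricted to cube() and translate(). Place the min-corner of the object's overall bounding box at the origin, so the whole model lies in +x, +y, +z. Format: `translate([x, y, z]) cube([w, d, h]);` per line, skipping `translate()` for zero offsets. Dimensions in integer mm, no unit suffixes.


// leg_h = 398 - 36 = 362
translate([0, 0, 362]) cube([295, 308, 36]);
cube([46, 46, 362]);
translate([249, 0, 0]) cube([46, 46, 362]);
translate([0, 262, 0]) cube([46, 46, 362]);
translate([249, 262, 0]) cube([46, 46, 362]);


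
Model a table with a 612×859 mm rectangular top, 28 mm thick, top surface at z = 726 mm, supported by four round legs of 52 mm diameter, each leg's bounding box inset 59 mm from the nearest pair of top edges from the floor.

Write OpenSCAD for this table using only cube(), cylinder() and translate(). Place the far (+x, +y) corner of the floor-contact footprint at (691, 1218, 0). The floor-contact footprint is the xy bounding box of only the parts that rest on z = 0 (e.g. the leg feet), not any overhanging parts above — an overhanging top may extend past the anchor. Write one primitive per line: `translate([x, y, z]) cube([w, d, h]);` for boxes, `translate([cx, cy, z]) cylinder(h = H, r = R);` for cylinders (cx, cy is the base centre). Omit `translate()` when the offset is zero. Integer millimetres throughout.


translate([138, 418, 698]) cube([612, 859, 28]);
translate([223, 503, 0]) cylinder(h = 698, r = 26);
translate([665, 503, 0]) cylinder(h = 698, r = 26);
translate([223, 1192, 0]) cylinder(h = 698, r = 26);
translate([665, 1192, 0]) cylinder(h = 698, r = 26);


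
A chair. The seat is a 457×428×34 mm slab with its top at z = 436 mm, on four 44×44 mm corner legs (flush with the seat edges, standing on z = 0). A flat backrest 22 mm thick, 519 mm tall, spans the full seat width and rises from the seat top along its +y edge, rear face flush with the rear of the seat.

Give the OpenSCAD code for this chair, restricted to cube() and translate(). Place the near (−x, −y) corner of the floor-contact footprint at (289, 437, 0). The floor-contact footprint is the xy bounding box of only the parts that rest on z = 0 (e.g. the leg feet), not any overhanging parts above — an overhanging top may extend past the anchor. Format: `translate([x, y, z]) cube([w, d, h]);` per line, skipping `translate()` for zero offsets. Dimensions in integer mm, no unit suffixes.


translate([289, 437, 402]) cube([457, 428, 34]);
translate([289, 437, 0]) cube([44, 44, 402]);
translate([702, 437, 0]) cube([44, 44, 402]);
translate([289, 821, 0]) cube([44, 44, 402]);
translate([702, 821, 0]) cube([44, 44, 402]);
translate([289, 843, 436]) cube([457, 22, 519]);


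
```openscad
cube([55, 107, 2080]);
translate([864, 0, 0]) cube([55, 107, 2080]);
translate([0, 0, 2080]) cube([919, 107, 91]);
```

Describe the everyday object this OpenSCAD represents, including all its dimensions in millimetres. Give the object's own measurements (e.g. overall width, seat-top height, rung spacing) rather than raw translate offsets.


A door frame. The clear opening is 809 mm wide and 2080 mm high. Two 55 mm wide jambs, 107 mm deep, stand either side of the opening from the floor to the top of the opening. A 91 mm thick head sits across the top of both jambs, spanning the full outside width of the frame.


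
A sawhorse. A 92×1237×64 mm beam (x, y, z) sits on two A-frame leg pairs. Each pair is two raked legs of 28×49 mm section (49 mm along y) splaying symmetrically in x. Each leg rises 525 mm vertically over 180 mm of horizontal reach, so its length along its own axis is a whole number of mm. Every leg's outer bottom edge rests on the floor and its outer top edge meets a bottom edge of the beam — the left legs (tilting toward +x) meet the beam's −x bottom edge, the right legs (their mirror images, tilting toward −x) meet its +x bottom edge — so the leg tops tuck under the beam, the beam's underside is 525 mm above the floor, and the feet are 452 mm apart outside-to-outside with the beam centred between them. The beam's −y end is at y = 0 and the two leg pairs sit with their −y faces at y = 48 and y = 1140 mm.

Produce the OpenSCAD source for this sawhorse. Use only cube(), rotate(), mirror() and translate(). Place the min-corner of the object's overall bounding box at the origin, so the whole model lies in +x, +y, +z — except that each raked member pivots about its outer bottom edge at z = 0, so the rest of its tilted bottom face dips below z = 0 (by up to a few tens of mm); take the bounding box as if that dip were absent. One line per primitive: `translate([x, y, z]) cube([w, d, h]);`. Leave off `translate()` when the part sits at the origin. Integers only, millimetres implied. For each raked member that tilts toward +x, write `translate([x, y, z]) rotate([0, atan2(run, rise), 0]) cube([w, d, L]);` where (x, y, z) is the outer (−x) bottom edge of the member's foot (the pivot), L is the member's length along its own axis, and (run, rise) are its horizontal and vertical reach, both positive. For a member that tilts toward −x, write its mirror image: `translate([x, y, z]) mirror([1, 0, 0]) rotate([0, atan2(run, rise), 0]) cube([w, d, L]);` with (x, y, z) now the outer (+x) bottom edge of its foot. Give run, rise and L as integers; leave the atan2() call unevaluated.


translate([180, 0, 525]) cube([92, 1237, 64]);
translate([0, 48, 0]) rotate([0, atan2(180, 525), 0]) cube([28, 49, 555]);
translate([452, 48, 0]) mirror([1, 0, 0]) rotate([0, atan2(180, 525), 0]) cube([28, 49, 555]);
translate([0, 1140, 0]) rotate([0, atan2(180, 525), 0]) cube([28, 49, 555]);
translate([452, 1140, 0]) mirror([1, 0, 0]) rotate([0, atan2(180, 525), 0]) cube([28, 49, 555]);


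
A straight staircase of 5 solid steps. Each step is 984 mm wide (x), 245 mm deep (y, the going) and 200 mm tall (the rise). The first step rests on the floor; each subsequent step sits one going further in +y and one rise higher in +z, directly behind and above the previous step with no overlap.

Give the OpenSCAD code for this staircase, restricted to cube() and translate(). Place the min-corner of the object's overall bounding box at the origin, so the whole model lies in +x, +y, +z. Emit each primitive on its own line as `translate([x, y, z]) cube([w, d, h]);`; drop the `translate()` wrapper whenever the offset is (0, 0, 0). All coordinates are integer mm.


cube([984, 245, 200]);
translate([0, 245, 200]) cube([984, 245, 200]);
translate([0, 490, 400]) cube([984, 245, 200]);
translate([0, 735, 600]) cube([984, 245, 200]);
translate([0, 980, 800]) cube([984, 245, 200]);


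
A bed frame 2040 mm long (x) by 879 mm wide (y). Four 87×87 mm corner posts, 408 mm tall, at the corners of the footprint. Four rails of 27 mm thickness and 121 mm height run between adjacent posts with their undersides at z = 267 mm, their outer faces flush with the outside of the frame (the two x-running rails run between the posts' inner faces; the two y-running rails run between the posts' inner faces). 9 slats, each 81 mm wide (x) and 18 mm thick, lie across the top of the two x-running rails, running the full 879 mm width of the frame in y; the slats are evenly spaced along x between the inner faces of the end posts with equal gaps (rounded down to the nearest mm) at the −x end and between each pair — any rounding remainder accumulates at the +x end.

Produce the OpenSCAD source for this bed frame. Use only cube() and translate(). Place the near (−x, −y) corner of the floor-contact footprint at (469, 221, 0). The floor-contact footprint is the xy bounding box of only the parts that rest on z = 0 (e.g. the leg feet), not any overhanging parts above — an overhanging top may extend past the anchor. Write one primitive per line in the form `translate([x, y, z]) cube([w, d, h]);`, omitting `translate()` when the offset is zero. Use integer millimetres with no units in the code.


translate([469, 221, 0]) cube([87, 87, 408]);
translate([469, 1013, 0]) cube([87, 87, 408]);
translate([2422, 221, 0]) cube([87, 87, 408]);
translate([2422, 1013, 0]) cube([87, 87, 408]);
translate([556, 221, 267]) cube([1866, 27, 121]);
translate([556, 1073, 267]) cube([1866, 27, 121]);
translate([469, 308, 267]) cube([27, 705, 121]);
translate([2482, 308, 267]) cube([27, 705, 121]);
translate([669, 221, 388]) cube([81, 879, 18]);
translate([863, 221, 388]) cube([81, 879, 18]);
translate([1057, 221, 388]) cube([81, 879, 18]);
translate([1251, 221, 388]) cube([81, 879, 18]);
translate([1445, 221, 388]) cube([81, 879, 18]);
translate([1639, 221, 388]) cube([81, 879, 18]);
translate([1833, 221, 388]) cube([81, 879, 18]);
translate([2027, 221, 388]) cube([81, 879, 18]);
translate([2221, 221, 388]) cube([81, 879, 18]);
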